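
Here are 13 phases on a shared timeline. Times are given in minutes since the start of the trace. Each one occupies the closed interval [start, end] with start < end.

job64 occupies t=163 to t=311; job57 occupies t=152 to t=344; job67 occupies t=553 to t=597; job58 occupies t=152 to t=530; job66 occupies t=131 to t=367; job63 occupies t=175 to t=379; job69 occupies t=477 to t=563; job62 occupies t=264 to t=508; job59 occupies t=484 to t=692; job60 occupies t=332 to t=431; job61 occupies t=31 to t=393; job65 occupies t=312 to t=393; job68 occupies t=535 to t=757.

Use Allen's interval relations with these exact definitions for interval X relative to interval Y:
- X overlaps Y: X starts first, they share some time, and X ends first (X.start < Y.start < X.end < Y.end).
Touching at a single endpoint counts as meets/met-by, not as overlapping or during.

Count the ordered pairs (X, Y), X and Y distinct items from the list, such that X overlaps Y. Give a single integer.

Checking all 156 ordered pairs for relation 'overlaps'; matching pairs in alphabetical order:
(job57, job60): job57 overlaps job60 ✓
(job57, job62): job57 overlaps job62 ✓
(job57, job63): job57 overlaps job63 ✓
(job57, job65): job57 overlaps job65 ✓
(job58, job59): job58 overlaps job59 ✓
(job58, job69): job58 overlaps job69 ✓
(job59, job68): job59 overlaps job68 ✓
(job61, job58): job61 overlaps job58 ✓
(job61, job60): job61 overlaps job60 ✓
(job61, job62): job61 overlaps job62 ✓
(job62, job59): job62 overlaps job59 ✓
(job62, job69): job62 overlaps job69 ✓
(job63, job60): job63 overlaps job60 ✓
(job63, job62): job63 overlaps job62 ✓
(job63, job65): job63 overlaps job65 ✓
(job64, job62): job64 overlaps job62 ✓
(job64, job63): job64 overlaps job63 ✓
(job65, job60): job65 overlaps job60 ✓
(job66, job58): job66 overlaps job58 ✓
(job66, job60): job66 overlaps job60 ✓
(job66, job62): job66 overlaps job62 ✓
(job66, job63): job66 overlaps job63 ✓
(job66, job65): job66 overlaps job65 ✓
(job69, job59): job69 overlaps job59 ✓
... plus 2 further pairs not listed.
Count: 26.

26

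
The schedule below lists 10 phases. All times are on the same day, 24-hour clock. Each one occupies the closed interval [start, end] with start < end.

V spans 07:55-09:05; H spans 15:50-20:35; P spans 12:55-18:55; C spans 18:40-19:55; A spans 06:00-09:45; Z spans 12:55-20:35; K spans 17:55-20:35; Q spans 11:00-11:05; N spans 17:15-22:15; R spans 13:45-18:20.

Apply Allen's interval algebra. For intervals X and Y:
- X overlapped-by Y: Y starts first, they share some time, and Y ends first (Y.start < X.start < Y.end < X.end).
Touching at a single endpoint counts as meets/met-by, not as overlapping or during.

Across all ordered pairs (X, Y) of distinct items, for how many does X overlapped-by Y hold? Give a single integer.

9

Checking all 90 ordered pairs for relation 'overlapped-by'; matching pairs in alphabetical order:
(C, P): C overlapped-by P ✓
(H, P): H overlapped-by P ✓
(H, R): H overlapped-by R ✓
(K, P): K overlapped-by P ✓
(K, R): K overlapped-by R ✓
(N, H): N overlapped-by H ✓
(N, P): N overlapped-by P ✓
(N, R): N overlapped-by R ✓
(N, Z): N overlapped-by Z ✓
Count: 9.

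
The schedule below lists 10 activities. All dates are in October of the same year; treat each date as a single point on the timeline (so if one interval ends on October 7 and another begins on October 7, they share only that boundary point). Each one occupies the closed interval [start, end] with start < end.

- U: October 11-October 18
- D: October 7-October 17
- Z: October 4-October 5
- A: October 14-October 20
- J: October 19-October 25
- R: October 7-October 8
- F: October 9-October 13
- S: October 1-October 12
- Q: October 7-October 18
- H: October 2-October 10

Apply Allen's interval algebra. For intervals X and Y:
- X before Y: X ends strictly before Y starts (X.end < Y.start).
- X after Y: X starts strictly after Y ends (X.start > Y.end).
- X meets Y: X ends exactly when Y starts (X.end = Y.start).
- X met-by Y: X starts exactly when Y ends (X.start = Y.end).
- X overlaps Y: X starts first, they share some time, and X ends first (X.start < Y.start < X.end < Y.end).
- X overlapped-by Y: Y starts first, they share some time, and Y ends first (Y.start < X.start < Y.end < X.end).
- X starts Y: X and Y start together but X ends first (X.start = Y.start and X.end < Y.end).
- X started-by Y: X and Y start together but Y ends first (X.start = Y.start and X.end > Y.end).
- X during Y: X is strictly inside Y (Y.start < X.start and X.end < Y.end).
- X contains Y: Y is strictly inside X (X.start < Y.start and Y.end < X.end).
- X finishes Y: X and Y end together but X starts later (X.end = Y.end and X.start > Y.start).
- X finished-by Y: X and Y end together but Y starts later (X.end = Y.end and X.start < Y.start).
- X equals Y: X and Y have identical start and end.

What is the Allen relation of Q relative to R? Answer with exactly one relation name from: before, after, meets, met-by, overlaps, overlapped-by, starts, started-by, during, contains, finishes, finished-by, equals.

Q = [October 7, October 18]; R = [October 7, October 8].
Compare endpoints: Q.start = R.start, Q.start < R.end, Q.end > R.start, Q.end > R.end.
That pattern is 'started-by'.

started-by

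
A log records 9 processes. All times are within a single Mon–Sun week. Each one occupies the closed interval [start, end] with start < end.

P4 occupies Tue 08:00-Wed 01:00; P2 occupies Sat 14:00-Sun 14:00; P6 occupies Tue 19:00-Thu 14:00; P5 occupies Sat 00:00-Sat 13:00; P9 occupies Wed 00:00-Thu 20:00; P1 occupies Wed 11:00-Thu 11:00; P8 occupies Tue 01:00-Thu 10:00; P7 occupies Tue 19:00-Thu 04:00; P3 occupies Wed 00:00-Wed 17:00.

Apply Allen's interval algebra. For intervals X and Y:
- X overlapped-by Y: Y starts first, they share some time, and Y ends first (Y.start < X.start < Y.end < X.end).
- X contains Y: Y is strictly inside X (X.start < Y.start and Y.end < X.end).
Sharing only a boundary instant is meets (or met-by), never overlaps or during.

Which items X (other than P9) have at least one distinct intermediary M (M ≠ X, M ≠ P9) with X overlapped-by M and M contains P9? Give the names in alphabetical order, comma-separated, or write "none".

Target P9 = [Wed 00:00, Thu 20:00].
Intermediaries M with M contains P9: none.
Union: none.

none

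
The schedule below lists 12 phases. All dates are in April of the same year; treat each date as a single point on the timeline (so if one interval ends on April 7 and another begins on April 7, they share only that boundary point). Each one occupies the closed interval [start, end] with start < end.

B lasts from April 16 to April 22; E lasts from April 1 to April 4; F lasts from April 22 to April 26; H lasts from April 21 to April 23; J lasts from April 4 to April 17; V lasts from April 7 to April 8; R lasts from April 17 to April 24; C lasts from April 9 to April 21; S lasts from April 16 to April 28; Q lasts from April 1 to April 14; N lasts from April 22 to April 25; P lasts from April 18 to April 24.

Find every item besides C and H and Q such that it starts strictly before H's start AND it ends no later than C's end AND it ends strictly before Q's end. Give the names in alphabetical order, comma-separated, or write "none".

Conditions: its start is strictly before H's start (X.start < April 21) AND its end is no later than C's end (X.end <= April 21) AND its end is strictly before Q's end (X.end < April 14).
B: start April 16 < April 21? ✓; end April 22 <= April 21? ✗; end April 22 < April 14? ✗ → no.
E: start April 1 < April 21? ✓; end April 4 <= April 21? ✓; end April 4 < April 14? ✓ → yes.
F: start April 22 < April 21? ✗; end April 26 <= April 21? ✗; end April 26 < April 14? ✗ → no.
J: start April 4 < April 21? ✓; end April 17 <= April 21? ✓; end April 17 < April 14? ✗ → no.
N: start April 22 < April 21? ✗; end April 25 <= April 21? ✗; end April 25 < April 14? ✗ → no.
P: start April 18 < April 21? ✓; end April 24 <= April 21? ✗; end April 24 < April 14? ✗ → no.
R: start April 17 < April 21? ✓; end April 24 <= April 21? ✗; end April 24 < April 14? ✗ → no.
S: start April 16 < April 21? ✓; end April 28 <= April 21? ✗; end April 28 < April 14? ✗ → no.
V: start April 7 < April 21? ✓; end April 8 <= April 21? ✓; end April 8 < April 14? ✓ → yes.
Result: E, V.

E, V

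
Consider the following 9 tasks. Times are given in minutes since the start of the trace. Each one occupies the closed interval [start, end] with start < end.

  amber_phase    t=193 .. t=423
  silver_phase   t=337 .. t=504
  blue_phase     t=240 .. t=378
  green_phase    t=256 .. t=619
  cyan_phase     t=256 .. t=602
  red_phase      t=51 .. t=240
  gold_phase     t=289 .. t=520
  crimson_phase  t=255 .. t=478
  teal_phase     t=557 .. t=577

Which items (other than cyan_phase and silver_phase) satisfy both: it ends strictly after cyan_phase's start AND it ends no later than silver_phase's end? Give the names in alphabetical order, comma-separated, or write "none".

amber_phase, blue_phase, crimson_phase

Conditions: its end is strictly after cyan_phase's start (X.end > t=256) AND its end is no later than silver_phase's end (X.end <= t=504).
amber_phase: end t=423 > t=256? ✓; end t=423 <= t=504? ✓ → yes.
blue_phase: end t=378 > t=256? ✓; end t=378 <= t=504? ✓ → yes.
crimson_phase: end t=478 > t=256? ✓; end t=478 <= t=504? ✓ → yes.
gold_phase: end t=520 > t=256? ✓; end t=520 <= t=504? ✗ → no.
green_phase: end t=619 > t=256? ✓; end t=619 <= t=504? ✗ → no.
red_phase: end t=240 > t=256? ✗; end t=240 <= t=504? ✓ → no.
teal_phase: end t=577 > t=256? ✓; end t=577 <= t=504? ✗ → no.
Result: amber_phase, blue_phase, crimson_phase.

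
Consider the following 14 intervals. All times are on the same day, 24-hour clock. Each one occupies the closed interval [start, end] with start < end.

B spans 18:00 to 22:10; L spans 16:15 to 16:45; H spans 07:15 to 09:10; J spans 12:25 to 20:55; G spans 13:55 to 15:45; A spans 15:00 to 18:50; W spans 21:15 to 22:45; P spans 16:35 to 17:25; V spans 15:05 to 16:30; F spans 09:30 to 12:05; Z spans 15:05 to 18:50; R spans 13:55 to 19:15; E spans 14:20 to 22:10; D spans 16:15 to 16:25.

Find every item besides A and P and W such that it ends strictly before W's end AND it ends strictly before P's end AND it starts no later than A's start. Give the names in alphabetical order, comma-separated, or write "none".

F, G, H

Conditions: its end is strictly before W's end (X.end < 22:45) AND its end is strictly before P's end (X.end < 17:25) AND its start is no later than A's start (X.start <= 15:00).
B: end 22:10 < 22:45? ✓; end 22:10 < 17:25? ✗; start 18:00 <= 15:00? ✗ → no.
D: end 16:25 < 22:45? ✓; end 16:25 < 17:25? ✓; start 16:15 <= 15:00? ✗ → no.
E: end 22:10 < 22:45? ✓; end 22:10 < 17:25? ✗; start 14:20 <= 15:00? ✓ → no.
F: end 12:05 < 22:45? ✓; end 12:05 < 17:25? ✓; start 09:30 <= 15:00? ✓ → yes.
G: end 15:45 < 22:45? ✓; end 15:45 < 17:25? ✓; start 13:55 <= 15:00? ✓ → yes.
H: end 09:10 < 22:45? ✓; end 09:10 < 17:25? ✓; start 07:15 <= 15:00? ✓ → yes.
J: end 20:55 < 22:45? ✓; end 20:55 < 17:25? ✗; start 12:25 <= 15:00? ✓ → no.
L: end 16:45 < 22:45? ✓; end 16:45 < 17:25? ✓; start 16:15 <= 15:00? ✗ → no.
R: end 19:15 < 22:45? ✓; end 19:15 < 17:25? ✗; start 13:55 <= 15:00? ✓ → no.
V: end 16:30 < 22:45? ✓; end 16:30 < 17:25? ✓; start 15:05 <= 15:00? ✗ → no.
Z: end 18:50 < 22:45? ✓; end 18:50 < 17:25? ✗; start 15:05 <= 15:00? ✗ → no.
Result: F, G, H.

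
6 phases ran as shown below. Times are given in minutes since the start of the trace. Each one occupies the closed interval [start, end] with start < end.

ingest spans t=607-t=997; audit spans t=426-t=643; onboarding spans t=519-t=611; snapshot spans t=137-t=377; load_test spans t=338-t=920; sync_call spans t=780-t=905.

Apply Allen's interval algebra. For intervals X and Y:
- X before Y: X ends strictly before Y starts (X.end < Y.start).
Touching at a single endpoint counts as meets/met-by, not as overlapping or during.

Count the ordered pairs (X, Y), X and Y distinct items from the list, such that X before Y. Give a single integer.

6

Checking all 30 ordered pairs for relation 'before'; matching pairs in alphabetical order:
(audit, sync_call): audit before sync_call ✓
(onboarding, sync_call): onboarding before sync_call ✓
(snapshot, audit): snapshot before audit ✓
(snapshot, ingest): snapshot before ingest ✓
(snapshot, onboarding): snapshot before onboarding ✓
(snapshot, sync_call): snapshot before sync_call ✓
Count: 6.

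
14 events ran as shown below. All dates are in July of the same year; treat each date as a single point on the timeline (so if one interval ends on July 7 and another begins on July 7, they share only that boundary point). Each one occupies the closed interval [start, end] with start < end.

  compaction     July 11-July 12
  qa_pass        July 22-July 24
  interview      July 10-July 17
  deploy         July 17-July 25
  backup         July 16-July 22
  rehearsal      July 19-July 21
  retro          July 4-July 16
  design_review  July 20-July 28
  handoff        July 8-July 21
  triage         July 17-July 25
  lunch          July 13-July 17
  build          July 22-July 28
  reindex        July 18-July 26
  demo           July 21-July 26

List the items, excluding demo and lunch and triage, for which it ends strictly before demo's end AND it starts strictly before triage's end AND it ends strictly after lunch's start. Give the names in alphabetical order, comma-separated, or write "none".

backup, deploy, handoff, interview, qa_pass, rehearsal, retro

Conditions: its end is strictly before demo's end (X.end < July 26) AND its start is strictly before triage's end (X.start < July 25) AND its end is strictly after lunch's start (X.end > July 13).
backup: end July 22 < July 26? ✓; start July 16 < July 25? ✓; end July 22 > July 13? ✓ → yes.
build: end July 28 < July 26? ✗; start July 22 < July 25? ✓; end July 28 > July 13? ✓ → no.
compaction: end July 12 < July 26? ✓; start July 11 < July 25? ✓; end July 12 > July 13? ✗ → no.
deploy: end July 25 < July 26? ✓; start July 17 < July 25? ✓; end July 25 > July 13? ✓ → yes.
design_review: end July 28 < July 26? ✗; start July 20 < July 25? ✓; end July 28 > July 13? ✓ → no.
handoff: end July 21 < July 26? ✓; start July 8 < July 25? ✓; end July 21 > July 13? ✓ → yes.
interview: end July 17 < July 26? ✓; start July 10 < July 25? ✓; end July 17 > July 13? ✓ → yes.
qa_pass: end July 24 < July 26? ✓; start July 22 < July 25? ✓; end July 24 > July 13? ✓ → yes.
rehearsal: end July 21 < July 26? ✓; start July 19 < July 25? ✓; end July 21 > July 13? ✓ → yes.
reindex: end July 26 < July 26? ✗; start July 18 < July 25? ✓; end July 26 > July 13? ✓ → no.
retro: end July 16 < July 26? ✓; start July 4 < July 25? ✓; end July 16 > July 13? ✓ → yes.
Result: backup, deploy, handoff, interview, qa_pass, rehearsal, retro.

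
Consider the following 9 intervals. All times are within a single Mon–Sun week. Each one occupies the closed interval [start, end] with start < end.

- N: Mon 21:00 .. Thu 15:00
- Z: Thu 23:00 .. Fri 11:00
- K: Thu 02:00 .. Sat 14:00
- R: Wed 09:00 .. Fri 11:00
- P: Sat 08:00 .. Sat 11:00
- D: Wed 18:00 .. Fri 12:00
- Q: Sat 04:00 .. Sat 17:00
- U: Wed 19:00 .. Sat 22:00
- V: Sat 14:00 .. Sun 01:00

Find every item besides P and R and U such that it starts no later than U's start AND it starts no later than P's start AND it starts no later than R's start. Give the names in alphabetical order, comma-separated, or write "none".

N

Conditions: its start is no later than U's start (X.start <= Wed 19:00) AND its start is no later than P's start (X.start <= Sat 08:00) AND its start is no later than R's start (X.start <= Wed 09:00).
D: start Wed 18:00 <= Wed 19:00? ✓; start Wed 18:00 <= Sat 08:00? ✓; start Wed 18:00 <= Wed 09:00? ✗ → no.
K: start Thu 02:00 <= Wed 19:00? ✗; start Thu 02:00 <= Sat 08:00? ✓; start Thu 02:00 <= Wed 09:00? ✗ → no.
N: start Mon 21:00 <= Wed 19:00? ✓; start Mon 21:00 <= Sat 08:00? ✓; start Mon 21:00 <= Wed 09:00? ✓ → yes.
Q: start Sat 04:00 <= Wed 19:00? ✗; start Sat 04:00 <= Sat 08:00? ✓; start Sat 04:00 <= Wed 09:00? ✗ → no.
V: start Sat 14:00 <= Wed 19:00? ✗; start Sat 14:00 <= Sat 08:00? ✗; start Sat 14:00 <= Wed 09:00? ✗ → no.
Z: start Thu 23:00 <= Wed 19:00? ✗; start Thu 23:00 <= Sat 08:00? ✓; start Thu 23:00 <= Wed 09:00? ✗ → no.
Result: N.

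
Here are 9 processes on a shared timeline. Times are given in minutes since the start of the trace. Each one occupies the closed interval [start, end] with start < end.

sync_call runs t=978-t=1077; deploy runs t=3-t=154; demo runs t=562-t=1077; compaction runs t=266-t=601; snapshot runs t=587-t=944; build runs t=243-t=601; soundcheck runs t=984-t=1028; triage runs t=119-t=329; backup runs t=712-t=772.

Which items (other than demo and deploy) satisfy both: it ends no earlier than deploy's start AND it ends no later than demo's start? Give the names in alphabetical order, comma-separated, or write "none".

Conditions: its end is no earlier than deploy's start (X.end >= t=3) AND its end is no later than demo's start (X.end <= t=562).
backup: end t=772 >= t=3? ✓; end t=772 <= t=562? ✗ → no.
build: end t=601 >= t=3? ✓; end t=601 <= t=562? ✗ → no.
compaction: end t=601 >= t=3? ✓; end t=601 <= t=562? ✗ → no.
snapshot: end t=944 >= t=3? ✓; end t=944 <= t=562? ✗ → no.
soundcheck: end t=1028 >= t=3? ✓; end t=1028 <= t=562? ✗ → no.
sync_call: end t=1077 >= t=3? ✓; end t=1077 <= t=562? ✗ → no.
triage: end t=329 >= t=3? ✓; end t=329 <= t=562? ✓ → yes.
Result: triage.

triage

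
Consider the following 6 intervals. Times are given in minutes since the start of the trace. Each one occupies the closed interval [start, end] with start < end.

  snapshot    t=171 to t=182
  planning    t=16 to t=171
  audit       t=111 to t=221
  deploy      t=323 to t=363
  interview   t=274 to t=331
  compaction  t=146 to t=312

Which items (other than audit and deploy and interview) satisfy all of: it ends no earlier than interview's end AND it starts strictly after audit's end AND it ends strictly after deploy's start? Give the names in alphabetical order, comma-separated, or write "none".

none

Conditions: its end is no earlier than interview's end (X.end >= t=331) AND its start is strictly after audit's end (X.start > t=221) AND its end is strictly after deploy's start (X.end > t=323).
compaction: end t=312 >= t=331? ✗; start t=146 > t=221? ✗; end t=312 > t=323? ✗ → no.
planning: end t=171 >= t=331? ✗; start t=16 > t=221? ✗; end t=171 > t=323? ✗ → no.
snapshot: end t=182 >= t=331? ✗; start t=171 > t=221? ✗; end t=182 > t=323? ✗ → no.
Result: none.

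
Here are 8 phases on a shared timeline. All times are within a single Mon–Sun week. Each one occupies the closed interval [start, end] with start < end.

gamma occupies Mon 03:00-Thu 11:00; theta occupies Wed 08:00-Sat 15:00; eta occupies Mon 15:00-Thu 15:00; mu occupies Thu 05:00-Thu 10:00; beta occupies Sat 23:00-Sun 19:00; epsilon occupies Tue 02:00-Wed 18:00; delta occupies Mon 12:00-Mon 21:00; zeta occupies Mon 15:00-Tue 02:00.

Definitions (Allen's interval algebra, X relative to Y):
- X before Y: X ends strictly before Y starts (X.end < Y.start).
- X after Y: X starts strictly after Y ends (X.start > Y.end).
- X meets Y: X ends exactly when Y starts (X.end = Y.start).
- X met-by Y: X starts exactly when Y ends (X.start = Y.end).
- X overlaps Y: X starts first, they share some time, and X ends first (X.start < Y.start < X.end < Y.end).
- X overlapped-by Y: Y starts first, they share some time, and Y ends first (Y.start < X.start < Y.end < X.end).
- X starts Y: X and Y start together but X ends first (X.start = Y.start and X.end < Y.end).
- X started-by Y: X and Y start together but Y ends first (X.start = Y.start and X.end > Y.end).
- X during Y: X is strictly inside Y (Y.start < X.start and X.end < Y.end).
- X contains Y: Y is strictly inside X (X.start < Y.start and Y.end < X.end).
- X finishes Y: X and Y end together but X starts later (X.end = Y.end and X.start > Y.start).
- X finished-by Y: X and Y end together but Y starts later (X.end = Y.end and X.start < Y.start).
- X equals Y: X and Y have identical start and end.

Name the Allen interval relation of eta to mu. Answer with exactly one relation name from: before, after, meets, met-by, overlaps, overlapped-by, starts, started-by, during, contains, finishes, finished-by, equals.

eta = [Mon 15:00, Thu 15:00]; mu = [Thu 05:00, Thu 10:00].
Compare endpoints: eta.start < mu.start, eta.start < mu.end, eta.end > mu.start, eta.end > mu.end.
That pattern is 'contains'.

contains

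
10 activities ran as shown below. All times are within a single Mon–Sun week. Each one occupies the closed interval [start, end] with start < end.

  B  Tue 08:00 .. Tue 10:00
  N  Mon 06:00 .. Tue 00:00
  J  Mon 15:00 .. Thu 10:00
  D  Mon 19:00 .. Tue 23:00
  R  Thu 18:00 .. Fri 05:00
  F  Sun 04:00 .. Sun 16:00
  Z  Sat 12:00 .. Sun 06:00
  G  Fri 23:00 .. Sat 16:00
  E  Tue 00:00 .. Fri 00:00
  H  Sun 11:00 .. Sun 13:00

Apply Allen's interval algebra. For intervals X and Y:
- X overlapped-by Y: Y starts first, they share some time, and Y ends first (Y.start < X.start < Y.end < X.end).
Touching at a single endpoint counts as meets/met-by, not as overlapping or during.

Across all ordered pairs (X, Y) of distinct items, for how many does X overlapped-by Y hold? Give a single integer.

7

Checking all 90 ordered pairs for relation 'overlapped-by'; matching pairs in alphabetical order:
(D, N): D overlapped-by N ✓
(E, D): E overlapped-by D ✓
(E, J): E overlapped-by J ✓
(F, Z): F overlapped-by Z ✓
(J, N): J overlapped-by N ✓
(R, E): R overlapped-by E ✓
(Z, G): Z overlapped-by G ✓
Count: 7.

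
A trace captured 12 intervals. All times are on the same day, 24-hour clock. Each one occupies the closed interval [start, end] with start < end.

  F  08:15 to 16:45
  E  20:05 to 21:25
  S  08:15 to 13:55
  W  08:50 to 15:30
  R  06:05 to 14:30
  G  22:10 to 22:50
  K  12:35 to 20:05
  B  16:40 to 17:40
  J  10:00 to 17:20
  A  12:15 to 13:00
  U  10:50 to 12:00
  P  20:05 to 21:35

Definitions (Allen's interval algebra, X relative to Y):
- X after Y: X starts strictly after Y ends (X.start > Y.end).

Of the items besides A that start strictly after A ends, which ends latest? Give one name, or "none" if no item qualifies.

Target A = [12:15, 13:00].
B [16:40, 17:40] → after → candidate.
E [20:05, 21:25] → after → candidate.
F [08:15, 16:45] → contains → excluded.
G [22:10, 22:50] → after → candidate.
J [10:00, 17:20] → contains → excluded.
K [12:35, 20:05] → overlapped-by → excluded.
P [20:05, 21:35] → after → candidate.
R [06:05, 14:30] → contains → excluded.
S [08:15, 13:55] → contains → excluded.
U [10:50, 12:00] → before → excluded.
W [08:50, 15:30] → contains → excluded.
Among candidates, latest end is 22:50 → G.

G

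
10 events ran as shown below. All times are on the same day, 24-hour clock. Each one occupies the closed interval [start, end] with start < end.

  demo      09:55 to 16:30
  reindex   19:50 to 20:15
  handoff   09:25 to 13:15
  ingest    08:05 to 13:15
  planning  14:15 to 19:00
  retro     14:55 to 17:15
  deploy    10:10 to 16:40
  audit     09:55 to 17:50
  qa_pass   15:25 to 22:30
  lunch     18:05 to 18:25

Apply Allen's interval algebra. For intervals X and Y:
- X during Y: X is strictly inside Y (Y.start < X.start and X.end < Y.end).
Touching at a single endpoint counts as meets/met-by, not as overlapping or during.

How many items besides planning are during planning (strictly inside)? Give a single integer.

2

Target planning = [14:15, 19:00].
audit [09:55, 17:50] → overlaps → no.
demo [09:55, 16:30] → overlaps → no.
deploy [10:10, 16:40] → overlaps → no.
handoff [09:25, 13:15] → before → no.
ingest [08:05, 13:15] → before → no.
lunch [18:05, 18:25] → during → counts.
qa_pass [15:25, 22:30] → overlapped-by → no.
reindex [19:50, 20:15] → after → no.
retro [14:55, 17:15] → during → counts.
Total: 2.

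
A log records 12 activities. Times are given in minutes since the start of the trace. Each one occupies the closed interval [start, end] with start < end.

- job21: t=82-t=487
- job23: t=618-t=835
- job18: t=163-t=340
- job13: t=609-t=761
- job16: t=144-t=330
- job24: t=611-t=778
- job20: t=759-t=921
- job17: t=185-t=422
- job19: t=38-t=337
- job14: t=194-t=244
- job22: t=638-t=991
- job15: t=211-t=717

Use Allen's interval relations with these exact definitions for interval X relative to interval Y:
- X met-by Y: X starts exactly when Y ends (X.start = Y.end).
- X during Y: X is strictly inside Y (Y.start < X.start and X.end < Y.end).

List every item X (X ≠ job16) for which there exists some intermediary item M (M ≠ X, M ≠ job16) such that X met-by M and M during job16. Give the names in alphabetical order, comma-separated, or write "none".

Target job16 = [t=144, t=330].
Intermediaries M with M during job16: job14.
Via job14 — items with X met-by job14: none.
Union: none.

none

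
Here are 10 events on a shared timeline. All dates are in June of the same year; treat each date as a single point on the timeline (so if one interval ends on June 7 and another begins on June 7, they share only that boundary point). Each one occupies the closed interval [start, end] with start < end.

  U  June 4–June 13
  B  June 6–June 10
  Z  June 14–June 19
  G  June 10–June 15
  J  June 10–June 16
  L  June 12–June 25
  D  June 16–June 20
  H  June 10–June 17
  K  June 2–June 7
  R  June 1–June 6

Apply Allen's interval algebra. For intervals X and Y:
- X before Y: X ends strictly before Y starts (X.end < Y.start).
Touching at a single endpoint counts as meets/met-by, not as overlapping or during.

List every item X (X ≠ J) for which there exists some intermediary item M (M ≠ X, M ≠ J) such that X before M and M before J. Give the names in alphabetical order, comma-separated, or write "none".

none

Target J = [June 10, June 16].
Intermediaries M with M before J: K, R.
Via K — items with X before K: none.
Via R — items with X before R: none.
Union: none.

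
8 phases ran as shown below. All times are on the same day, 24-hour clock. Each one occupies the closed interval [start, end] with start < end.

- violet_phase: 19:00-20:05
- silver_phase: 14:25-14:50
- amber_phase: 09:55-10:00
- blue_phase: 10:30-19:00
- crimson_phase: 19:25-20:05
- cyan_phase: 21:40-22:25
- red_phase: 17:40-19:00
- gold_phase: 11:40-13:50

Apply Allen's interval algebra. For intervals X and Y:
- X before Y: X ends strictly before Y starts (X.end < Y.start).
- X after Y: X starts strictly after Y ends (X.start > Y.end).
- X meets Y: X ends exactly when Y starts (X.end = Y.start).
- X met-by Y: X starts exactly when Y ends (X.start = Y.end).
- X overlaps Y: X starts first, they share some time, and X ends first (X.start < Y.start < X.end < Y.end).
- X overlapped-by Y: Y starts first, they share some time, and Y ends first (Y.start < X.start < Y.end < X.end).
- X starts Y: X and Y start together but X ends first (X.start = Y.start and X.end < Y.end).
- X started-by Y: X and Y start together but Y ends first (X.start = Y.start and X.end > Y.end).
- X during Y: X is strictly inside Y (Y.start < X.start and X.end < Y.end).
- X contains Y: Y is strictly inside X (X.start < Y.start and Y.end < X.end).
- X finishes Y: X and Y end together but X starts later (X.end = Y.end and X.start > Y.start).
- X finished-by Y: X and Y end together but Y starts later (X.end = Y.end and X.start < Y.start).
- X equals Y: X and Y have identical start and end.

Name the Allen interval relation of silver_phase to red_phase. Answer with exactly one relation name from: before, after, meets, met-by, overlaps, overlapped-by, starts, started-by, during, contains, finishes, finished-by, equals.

silver_phase = [14:25, 14:50]; red_phase = [17:40, 19:00].
Compare endpoints: silver_phase.start < red_phase.start, silver_phase.start < red_phase.end, silver_phase.end < red_phase.start, silver_phase.end < red_phase.end.
That pattern is 'before'.

before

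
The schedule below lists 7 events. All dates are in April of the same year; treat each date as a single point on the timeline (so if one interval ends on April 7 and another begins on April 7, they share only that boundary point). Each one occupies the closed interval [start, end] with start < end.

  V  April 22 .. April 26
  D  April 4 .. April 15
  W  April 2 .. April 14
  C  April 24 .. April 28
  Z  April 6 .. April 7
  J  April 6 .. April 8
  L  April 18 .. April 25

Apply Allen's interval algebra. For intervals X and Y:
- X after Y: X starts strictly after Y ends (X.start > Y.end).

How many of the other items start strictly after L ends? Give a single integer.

Target L = [April 18, April 25].
C [April 24, April 28] → overlapped-by → no.
D [April 4, April 15] → before → no.
J [April 6, April 8] → before → no.
V [April 22, April 26] → overlapped-by → no.
W [April 2, April 14] → before → no.
Z [April 6, April 7] → before → no.
Total: 0.

0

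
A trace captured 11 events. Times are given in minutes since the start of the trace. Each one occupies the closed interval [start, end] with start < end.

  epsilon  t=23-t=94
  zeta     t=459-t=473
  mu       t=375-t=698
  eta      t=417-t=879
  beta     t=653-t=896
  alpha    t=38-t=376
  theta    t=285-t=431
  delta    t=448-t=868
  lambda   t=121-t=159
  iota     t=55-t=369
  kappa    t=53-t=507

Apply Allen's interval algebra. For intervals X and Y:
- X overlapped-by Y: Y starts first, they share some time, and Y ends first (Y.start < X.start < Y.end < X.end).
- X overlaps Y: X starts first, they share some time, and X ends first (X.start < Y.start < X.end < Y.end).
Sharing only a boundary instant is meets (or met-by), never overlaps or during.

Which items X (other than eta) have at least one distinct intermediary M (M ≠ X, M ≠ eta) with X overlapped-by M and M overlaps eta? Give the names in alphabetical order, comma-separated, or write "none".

Target eta = [t=417, t=879].
Intermediaries M with M overlaps eta: kappa, mu, theta.
Via kappa — items with X overlapped-by kappa: delta, mu.
Via mu — items with X overlapped-by mu: beta, delta.
Via theta — items with X overlapped-by theta: mu.
Union: beta, delta, mu.

beta, delta, mu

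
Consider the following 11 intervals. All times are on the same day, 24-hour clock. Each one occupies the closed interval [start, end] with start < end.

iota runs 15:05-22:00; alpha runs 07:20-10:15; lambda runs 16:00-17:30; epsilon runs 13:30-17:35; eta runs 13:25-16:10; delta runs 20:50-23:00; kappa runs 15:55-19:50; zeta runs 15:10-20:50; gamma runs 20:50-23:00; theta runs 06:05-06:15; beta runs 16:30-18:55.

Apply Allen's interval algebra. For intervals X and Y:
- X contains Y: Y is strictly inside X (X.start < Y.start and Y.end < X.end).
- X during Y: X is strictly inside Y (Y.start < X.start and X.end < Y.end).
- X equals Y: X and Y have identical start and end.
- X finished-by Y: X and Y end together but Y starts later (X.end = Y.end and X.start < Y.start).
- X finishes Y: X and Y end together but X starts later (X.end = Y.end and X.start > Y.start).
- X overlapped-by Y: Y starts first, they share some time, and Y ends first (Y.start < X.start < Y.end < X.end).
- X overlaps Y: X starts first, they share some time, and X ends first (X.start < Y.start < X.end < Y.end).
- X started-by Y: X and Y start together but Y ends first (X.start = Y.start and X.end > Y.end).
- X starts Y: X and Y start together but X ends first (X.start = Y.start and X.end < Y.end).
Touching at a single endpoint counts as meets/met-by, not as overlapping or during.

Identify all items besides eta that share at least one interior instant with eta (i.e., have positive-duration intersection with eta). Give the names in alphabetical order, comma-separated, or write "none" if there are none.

epsilon, iota, kappa, lambda, zeta

Target eta = [13:25, 16:10].
alpha [07:20, 10:15] → before → no.
beta [16:30, 18:55] → after → no.
delta [20:50, 23:00] → after → no.
epsilon [13:30, 17:35] → overlapped-by → yes.
gamma [20:50, 23:00] → after → no.
iota [15:05, 22:00] → overlapped-by → yes.
kappa [15:55, 19:50] → overlapped-by → yes.
lambda [16:00, 17:30] → overlapped-by → yes.
theta [06:05, 06:15] → before → no.
zeta [15:10, 20:50] → overlapped-by → yes.
Result: epsilon, iota, kappa, lambda, zeta.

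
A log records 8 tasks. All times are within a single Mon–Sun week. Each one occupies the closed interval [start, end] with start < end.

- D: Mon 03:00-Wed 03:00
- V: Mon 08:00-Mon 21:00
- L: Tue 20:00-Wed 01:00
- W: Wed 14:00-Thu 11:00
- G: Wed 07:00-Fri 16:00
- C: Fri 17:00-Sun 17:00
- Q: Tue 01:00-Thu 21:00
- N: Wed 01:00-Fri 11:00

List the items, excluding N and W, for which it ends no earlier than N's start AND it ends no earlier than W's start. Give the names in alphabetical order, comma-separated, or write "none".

Conditions: its end is no earlier than N's start (X.end >= Wed 01:00) AND its end is no earlier than W's start (X.end >= Wed 14:00).
C: end Sun 17:00 >= Wed 01:00? ✓; end Sun 17:00 >= Wed 14:00? ✓ → yes.
D: end Wed 03:00 >= Wed 01:00? ✓; end Wed 03:00 >= Wed 14:00? ✗ → no.
G: end Fri 16:00 >= Wed 01:00? ✓; end Fri 16:00 >= Wed 14:00? ✓ → yes.
L: end Wed 01:00 >= Wed 01:00? ✓; end Wed 01:00 >= Wed 14:00? ✗ → no.
Q: end Thu 21:00 >= Wed 01:00? ✓; end Thu 21:00 >= Wed 14:00? ✓ → yes.
V: end Mon 21:00 >= Wed 01:00? ✗; end Mon 21:00 >= Wed 14:00? ✗ → no.
Result: C, G, Q.

C, G, Q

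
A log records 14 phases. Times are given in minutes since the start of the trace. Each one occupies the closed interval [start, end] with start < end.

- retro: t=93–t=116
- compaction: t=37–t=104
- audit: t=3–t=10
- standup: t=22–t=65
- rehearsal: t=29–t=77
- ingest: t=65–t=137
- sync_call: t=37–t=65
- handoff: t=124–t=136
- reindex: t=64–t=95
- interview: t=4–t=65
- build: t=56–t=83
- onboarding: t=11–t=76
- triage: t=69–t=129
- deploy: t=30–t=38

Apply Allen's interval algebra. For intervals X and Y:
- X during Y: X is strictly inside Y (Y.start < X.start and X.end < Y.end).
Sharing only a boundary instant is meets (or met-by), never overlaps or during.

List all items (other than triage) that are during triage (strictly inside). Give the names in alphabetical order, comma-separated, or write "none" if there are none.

Target triage = [t=69, t=129].
audit [t=3, t=10] → before → no.
build [t=56, t=83] → overlaps → no.
compaction [t=37, t=104] → overlaps → no.
deploy [t=30, t=38] → before → no.
handoff [t=124, t=136] → overlapped-by → no.
ingest [t=65, t=137] → contains → no.
interview [t=4, t=65] → before → no.
onboarding [t=11, t=76] → overlaps → no.
rehearsal [t=29, t=77] → overlaps → no.
reindex [t=64, t=95] → overlaps → no.
retro [t=93, t=116] → during → yes.
standup [t=22, t=65] → before → no.
sync_call [t=37, t=65] → before → no.
Result: retro.

retro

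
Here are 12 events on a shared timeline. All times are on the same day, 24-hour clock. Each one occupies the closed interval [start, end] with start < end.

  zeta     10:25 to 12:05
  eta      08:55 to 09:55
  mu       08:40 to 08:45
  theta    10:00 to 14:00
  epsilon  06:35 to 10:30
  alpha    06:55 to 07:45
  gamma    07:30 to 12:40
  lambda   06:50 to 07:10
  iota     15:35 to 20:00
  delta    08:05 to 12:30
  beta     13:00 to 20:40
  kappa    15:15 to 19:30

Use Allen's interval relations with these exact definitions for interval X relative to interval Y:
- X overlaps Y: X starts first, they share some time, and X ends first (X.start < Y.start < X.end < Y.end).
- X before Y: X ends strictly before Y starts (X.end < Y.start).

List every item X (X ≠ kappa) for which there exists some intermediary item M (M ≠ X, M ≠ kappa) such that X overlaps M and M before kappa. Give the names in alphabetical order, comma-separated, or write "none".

alpha, delta, epsilon, gamma, lambda

Target kappa = [15:15, 19:30].
Intermediaries M with M before kappa: alpha, delta, epsilon, eta, gamma, lambda, mu, theta, zeta.
Via alpha — items with X overlaps alpha: lambda.
Via delta — items with X overlaps delta: epsilon.
Via epsilon — items with X overlaps epsilon: none.
Via eta — items with X overlaps eta: none.
Via gamma — items with X overlaps gamma: alpha, epsilon.
Via lambda — items with X overlaps lambda: none.
Via mu — items with X overlaps mu: none.
Via theta — items with X overlaps theta: delta, epsilon, gamma.
Via zeta — items with X overlaps zeta: epsilon.
Union: alpha, delta, epsilon, gamma, lambda.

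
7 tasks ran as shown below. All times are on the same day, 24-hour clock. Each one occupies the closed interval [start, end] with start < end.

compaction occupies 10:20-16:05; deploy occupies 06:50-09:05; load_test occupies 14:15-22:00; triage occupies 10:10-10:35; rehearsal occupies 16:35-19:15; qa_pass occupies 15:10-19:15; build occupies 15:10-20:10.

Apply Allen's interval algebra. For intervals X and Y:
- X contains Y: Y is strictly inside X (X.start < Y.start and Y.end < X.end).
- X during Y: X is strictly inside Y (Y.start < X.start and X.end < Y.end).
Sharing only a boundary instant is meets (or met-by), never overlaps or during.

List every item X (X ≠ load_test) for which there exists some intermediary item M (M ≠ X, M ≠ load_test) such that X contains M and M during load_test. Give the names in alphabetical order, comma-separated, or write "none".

Target load_test = [14:15, 22:00].
Intermediaries M with M during load_test: build, qa_pass, rehearsal.
Via build — items with X contains build: none.
Via qa_pass — items with X contains qa_pass: none.
Via rehearsal — items with X contains rehearsal: build.
Union: build.

build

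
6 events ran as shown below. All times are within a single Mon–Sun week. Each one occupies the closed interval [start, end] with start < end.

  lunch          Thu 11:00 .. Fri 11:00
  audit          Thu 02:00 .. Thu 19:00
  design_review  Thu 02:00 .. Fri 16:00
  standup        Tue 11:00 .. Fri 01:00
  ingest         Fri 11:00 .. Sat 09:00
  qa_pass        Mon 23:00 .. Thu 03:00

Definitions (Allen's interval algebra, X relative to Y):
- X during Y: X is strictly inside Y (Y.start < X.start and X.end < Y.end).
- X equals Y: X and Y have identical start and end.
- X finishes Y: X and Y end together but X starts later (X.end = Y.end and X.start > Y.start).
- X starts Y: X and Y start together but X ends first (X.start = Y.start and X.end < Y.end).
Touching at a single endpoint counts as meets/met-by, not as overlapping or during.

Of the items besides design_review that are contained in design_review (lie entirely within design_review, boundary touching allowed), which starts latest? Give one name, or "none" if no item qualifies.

Target design_review = [Thu 02:00, Fri 16:00].
audit [Thu 02:00, Thu 19:00] → starts → candidate.
ingest [Fri 11:00, Sat 09:00] → overlapped-by → excluded.
lunch [Thu 11:00, Fri 11:00] → during → candidate.
qa_pass [Mon 23:00, Thu 03:00] → overlaps → excluded.
standup [Tue 11:00, Fri 01:00] → overlaps → excluded.
Among candidates, latest start is Thu 11:00 → lunch.

lunch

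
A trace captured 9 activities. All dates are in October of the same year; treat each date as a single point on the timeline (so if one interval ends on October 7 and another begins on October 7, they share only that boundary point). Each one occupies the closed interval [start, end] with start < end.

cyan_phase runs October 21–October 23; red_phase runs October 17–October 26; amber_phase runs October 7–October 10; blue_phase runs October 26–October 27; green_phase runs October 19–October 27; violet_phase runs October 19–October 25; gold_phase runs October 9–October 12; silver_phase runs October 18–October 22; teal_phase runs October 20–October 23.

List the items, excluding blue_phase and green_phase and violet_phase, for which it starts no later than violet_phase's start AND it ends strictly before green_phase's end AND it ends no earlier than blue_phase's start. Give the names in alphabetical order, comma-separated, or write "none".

red_phase

Conditions: its start is no later than violet_phase's start (X.start <= October 19) AND its end is strictly before green_phase's end (X.end < October 27) AND its end is no earlier than blue_phase's start (X.end >= October 26).
amber_phase: start October 7 <= October 19? ✓; end October 10 < October 27? ✓; end October 10 >= October 26? ✗ → no.
cyan_phase: start October 21 <= October 19? ✗; end October 23 < October 27? ✓; end October 23 >= October 26? ✗ → no.
gold_phase: start October 9 <= October 19? ✓; end October 12 < October 27? ✓; end October 12 >= October 26? ✗ → no.
red_phase: start October 17 <= October 19? ✓; end October 26 < October 27? ✓; end October 26 >= October 26? ✓ → yes.
silver_phase: start October 18 <= October 19? ✓; end October 22 < October 27? ✓; end October 22 >= October 26? ✗ → no.
teal_phase: start October 20 <= October 19? ✗; end October 23 < October 27? ✓; end October 23 >= October 26? ✗ → no.
Result: red_phase.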